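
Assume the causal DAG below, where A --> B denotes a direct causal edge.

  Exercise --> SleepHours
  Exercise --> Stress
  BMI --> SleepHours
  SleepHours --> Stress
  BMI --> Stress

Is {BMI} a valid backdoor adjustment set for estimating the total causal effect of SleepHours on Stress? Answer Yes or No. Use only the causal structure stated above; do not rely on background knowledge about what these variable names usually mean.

No

Backdoor paths from SleepHours to Stress (paths whose first edge points into SleepHours):
  P1: SleepHours <- Exercise -> Stress
  P2: SleepHours <- BMI -> Stress
Condition 1 (no descendant of SleepHours in the set): holds — descendants of SleepHours are {Stress}; none are in {BMI}.
Condition 2 (every backdoor path blocked by {BMI}):
  P1: open — no interior node is in the conditioning set.
  P2: blocked at fork node BMI ∈ conditioning set.
{BMI} does not satisfy the backdoor criterion.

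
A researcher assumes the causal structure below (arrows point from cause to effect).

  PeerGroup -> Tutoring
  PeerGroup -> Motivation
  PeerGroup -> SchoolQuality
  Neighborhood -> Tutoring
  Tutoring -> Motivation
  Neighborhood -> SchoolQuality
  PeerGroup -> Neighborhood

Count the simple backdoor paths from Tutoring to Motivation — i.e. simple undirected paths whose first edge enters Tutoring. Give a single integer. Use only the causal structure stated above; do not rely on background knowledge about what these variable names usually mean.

A backdoor path from Tutoring to Motivation is any simple undirected path whose first edge points into Tutoring (i.e. leaves Tutoring via a parent).
Parents of Tutoring: {Neighborhood, PeerGroup}.
Enumerating:
  P1: Tutoring <- PeerGroup -> Motivation
  P2: Tutoring <- Neighborhood <- PeerGroup -> Motivation
  P3: Tutoring <- Neighborhood -> SchoolQuality <- PeerGroup -> Motivation
That exhausts the simple backdoor paths. Count: 3.

3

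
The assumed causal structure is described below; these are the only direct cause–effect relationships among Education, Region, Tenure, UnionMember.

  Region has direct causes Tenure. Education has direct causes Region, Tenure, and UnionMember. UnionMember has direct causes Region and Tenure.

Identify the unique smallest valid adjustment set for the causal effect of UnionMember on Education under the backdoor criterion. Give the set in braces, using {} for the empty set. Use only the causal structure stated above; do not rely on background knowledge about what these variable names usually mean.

Variables eligible for adjustment (non-descendants of UnionMember, excluding UnionMember and Education): {Region, Tenure}.
Backdoor paths from UnionMember to Education:
  P1: UnionMember <- Tenure -> Region -> Education
  P2: UnionMember <- Tenure -> Education
  P3: UnionMember <- Region <- Tenure -> Education
  P4: UnionMember <- Region -> Education
The empty set is not sufficient: P1 (UnionMember <- Tenure -> Region -> Education) has no collider blocking it and no conditioned non-collider, so it is open.
Try {Region, Tenure}:
  P1: blocked at fork node Tenure ∈ conditioning set.
  P2: blocked at fork node Tenure ∈ conditioning set.
  P3: blocked at chain node Region ∈ conditioning set.
  P4: blocked at fork node Region ∈ conditioning set.
{Region, Tenure} contains no descendant of UnionMember and blocks every backdoor path.
Every element of {Region, Tenure} is needed (dropping Region leaves P4 open; dropping Tenure leaves P2 open), so no proper subset is valid.
Among all size-2 subsets of the eligible variables, only {Region, Tenure} blocks every backdoor path, so it is the unique smallest valid adjustment set.

{Region, Tenure}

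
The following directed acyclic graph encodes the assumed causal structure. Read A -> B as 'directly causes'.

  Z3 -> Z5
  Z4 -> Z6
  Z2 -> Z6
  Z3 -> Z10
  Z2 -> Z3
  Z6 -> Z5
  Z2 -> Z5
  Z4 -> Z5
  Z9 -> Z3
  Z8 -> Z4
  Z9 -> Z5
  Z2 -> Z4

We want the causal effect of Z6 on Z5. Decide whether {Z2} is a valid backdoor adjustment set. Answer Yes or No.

No

Backdoor paths from Z6 to Z5 (paths whose first edge points into Z6):
  P1: Z6 <- Z2 -> Z3 <- Z9 -> Z5
  P2: Z6 <- Z2 -> Z3 -> Z5
  P3: Z6 <- Z2 -> Z4 -> Z5
  P4: Z6 <- Z2 -> Z5
  P5: Z6 <- Z4 <- Z2 -> Z3 <- Z9 -> Z5
  P6: Z6 <- Z4 <- Z2 -> Z3 -> Z5
  P7: Z6 <- Z4 <- Z2 -> Z5
  P8: Z6 <- Z4 -> Z5
Condition 1 (no descendant of Z6 in the set): holds — descendants of Z6 are {Z5}; none are in {Z2}.
Condition 2 (every backdoor path blocked by {Z2}):
  P1: blocked at fork node Z2 ∈ conditioning set.
  P2: blocked at fork node Z2 ∈ conditioning set.
  P3: blocked at fork node Z2 ∈ conditioning set.
  P4: blocked at fork node Z2 ∈ conditioning set.
  P5: blocked at fork node Z2 ∈ conditioning set.
  P6: blocked at fork node Z2 ∈ conditioning set.
  P7: blocked at fork node Z2 ∈ conditioning set.
  P8: open — no interior node is in the conditioning set.
{Z2} does not satisfy the backdoor criterion.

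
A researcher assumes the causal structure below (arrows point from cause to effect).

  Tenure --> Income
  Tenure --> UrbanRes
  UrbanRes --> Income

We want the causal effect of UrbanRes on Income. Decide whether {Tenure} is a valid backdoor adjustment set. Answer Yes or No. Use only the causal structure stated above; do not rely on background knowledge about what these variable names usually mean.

Backdoor paths from UrbanRes to Income (paths whose first edge points into UrbanRes):
  P1: UrbanRes <- Tenure -> Income
Condition 1 (no descendant of UrbanRes in the set): holds — descendants of UrbanRes are {Income}; none are in {Tenure}.
Condition 2 (every backdoor path blocked by {Tenure}):
  P1: blocked at fork node Tenure ∈ conditioning set.
{Tenure} satisfies the backdoor criterion.

Yes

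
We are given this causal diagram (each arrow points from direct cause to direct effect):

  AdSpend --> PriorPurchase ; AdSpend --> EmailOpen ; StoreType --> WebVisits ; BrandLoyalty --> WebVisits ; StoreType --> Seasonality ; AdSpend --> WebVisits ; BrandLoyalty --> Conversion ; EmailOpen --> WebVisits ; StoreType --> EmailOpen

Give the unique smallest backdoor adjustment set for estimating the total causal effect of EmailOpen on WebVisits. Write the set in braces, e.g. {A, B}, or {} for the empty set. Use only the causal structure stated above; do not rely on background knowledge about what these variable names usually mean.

{AdSpend, StoreType}

Variables eligible for adjustment (non-descendants of EmailOpen, excluding EmailOpen and WebVisits): {AdSpend, BrandLoyalty, Conversion, PriorPurchase, Seasonality, StoreType}.
Backdoor paths from EmailOpen to WebVisits:
  P1: EmailOpen <- StoreType -> WebVisits
  P2: EmailOpen <- AdSpend -> WebVisits
The empty set is not sufficient: P1 (EmailOpen <- StoreType -> WebVisits) has no collider blocking it and no conditioned non-collider, so it is open.
Try {AdSpend, StoreType}:
  P1: blocked at fork node StoreType ∈ conditioning set.
  P2: blocked at fork node AdSpend ∈ conditioning set.
{AdSpend, StoreType} contains no descendant of EmailOpen and blocks every backdoor path.
Every element of {AdSpend, StoreType} is needed (dropping AdSpend leaves P2 open; dropping StoreType leaves P1 open), so no proper subset is valid.
Among all size-2 subsets of the eligible variables, only {AdSpend, StoreType} blocks every backdoor path, so it is the unique smallest valid adjustment set.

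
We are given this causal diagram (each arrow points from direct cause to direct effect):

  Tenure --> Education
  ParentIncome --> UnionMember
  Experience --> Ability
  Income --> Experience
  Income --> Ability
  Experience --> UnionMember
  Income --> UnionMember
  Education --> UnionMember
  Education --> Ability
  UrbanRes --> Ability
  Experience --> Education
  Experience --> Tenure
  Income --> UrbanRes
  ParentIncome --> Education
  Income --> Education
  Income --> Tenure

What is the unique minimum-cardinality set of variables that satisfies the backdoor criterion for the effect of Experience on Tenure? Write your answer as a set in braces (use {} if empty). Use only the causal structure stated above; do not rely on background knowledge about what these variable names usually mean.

{Income}

Variables eligible for adjustment (non-descendants of Experience, excluding Experience and Tenure): {Income, ParentIncome, UrbanRes}.
Backdoor paths from Experience to Tenure:
  P1: Experience <- Income -> Tenure
  P2: Experience <- Income -> Education <- Tenure
  P3: Experience <- Income -> UrbanRes -> Ability <- Education <- Tenure
  P4: Experience <- Income -> UnionMember <- ParentIncome -> Education <- Tenure
  P5: Experience <- Income -> UnionMember <- Education <- Tenure
  P6: Experience <- Income -> Ability <- Education <- Tenure
The empty set is not sufficient: P1 (Experience <- Income -> Tenure) has no collider blocking it and no conditioned non-collider, so it is open.
Try {Income}:
  P1: blocked at fork node Income ∈ conditioning set.
  P2: blocked at fork node Income ∈ conditioning set.
  P3: blocked at fork node Income ∈ conditioning set.
  P4: blocked at fork node Income ∈ conditioning set.
  P5: blocked at fork node Income ∈ conditioning set.
  P6: blocked at fork node Income ∈ conditioning set.
{Income} contains no descendant of Experience and blocks every backdoor path.
No other singleton works — e.g. {ParentIncome} leaves P1 open — so {Income} is the unique smallest valid adjustment set.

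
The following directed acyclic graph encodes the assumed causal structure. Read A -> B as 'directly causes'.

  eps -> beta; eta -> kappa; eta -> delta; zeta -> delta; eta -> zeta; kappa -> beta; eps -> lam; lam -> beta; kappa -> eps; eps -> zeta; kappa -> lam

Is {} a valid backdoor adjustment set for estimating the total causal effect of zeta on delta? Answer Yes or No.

Backdoor paths from zeta to delta (paths whose first edge points into zeta):
  P1: zeta <- eta -> delta
  P2: zeta <- eps <- kappa <- eta -> delta
  P3: zeta <- eps -> lam <- kappa <- eta -> delta
  P4: zeta <- eps -> lam -> beta <- kappa <- eta -> delta
  P5: zeta <- eps -> beta <- kappa <- eta -> delta
  P6: zeta <- eps -> beta <- lam <- kappa <- eta -> delta
Condition 1 (no descendant of zeta in the set): holds — descendants of zeta are {delta}; none are in {}.
Condition 2 (every backdoor path blocked by {}):
  P1: open — no interior node is in the conditioning set.
  P2: open — no interior node is in the conditioning set.
  P3: blocked at collider lam (neither it nor any descendant is in the conditioning set).
  P4: blocked at collider beta (neither it nor any descendant is in the conditioning set).
  P5: blocked at collider beta (neither it nor any descendant is in the conditioning set).
  P6: blocked at collider beta (neither it nor any descendant is in the conditioning set).
{} does not satisfy the backdoor criterion.

No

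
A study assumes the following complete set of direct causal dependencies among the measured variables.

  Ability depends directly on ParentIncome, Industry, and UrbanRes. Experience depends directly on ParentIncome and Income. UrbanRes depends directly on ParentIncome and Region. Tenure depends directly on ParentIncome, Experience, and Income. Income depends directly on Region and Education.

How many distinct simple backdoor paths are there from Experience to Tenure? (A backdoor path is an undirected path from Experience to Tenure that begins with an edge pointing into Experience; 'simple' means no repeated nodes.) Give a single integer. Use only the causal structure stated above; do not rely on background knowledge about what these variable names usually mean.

A backdoor path from Experience to Tenure is any simple undirected path whose first edge points into Experience (i.e. leaves Experience via a parent).
Parents of Experience: {Income, ParentIncome}.
Enumerating:
  P1: Experience <- ParentIncome -> UrbanRes <- Region -> Income -> Tenure
  P2: Experience <- ParentIncome -> Ability <- UrbanRes <- Region -> Income -> Tenure
  P3: Experience <- ParentIncome -> Tenure
  P4: Experience <- Income <- Region -> UrbanRes <- ParentIncome -> Tenure
  P5: Experience <- Income <- Region -> UrbanRes -> Ability <- ParentIncome -> Tenure
  P6: Experience <- Income -> Tenure
That exhausts the simple backdoor paths. Count: 6.

6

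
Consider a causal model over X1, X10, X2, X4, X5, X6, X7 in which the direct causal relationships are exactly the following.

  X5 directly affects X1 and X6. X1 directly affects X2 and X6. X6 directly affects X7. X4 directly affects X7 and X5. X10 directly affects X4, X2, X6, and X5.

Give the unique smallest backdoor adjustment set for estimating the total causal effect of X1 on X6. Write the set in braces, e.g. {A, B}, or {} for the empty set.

Variables eligible for adjustment (non-descendants of X1, excluding X1 and X6): {X10, X4, X5}.
Backdoor paths from X1 to X6:
  P1: X1 <- X5 <- X10 -> X4 -> X7 <- X6
  P2: X1 <- X5 <- X10 -> X6
  P3: X1 <- X5 <- X4 <- X10 -> X6
  P4: X1 <- X5 <- X4 -> X7 <- X6
  P5: X1 <- X5 -> X6
The empty set is not sufficient: P2 (X1 <- X5 <- X10 -> X6) has no collider blocking it and no conditioned non-collider, so it is open.
Try {X5}:
  P1: blocked at chain node X5 ∈ conditioning set.
  P2: blocked at chain node X5 ∈ conditioning set.
  P3: blocked at chain node X5 ∈ conditioning set.
  P4: blocked at chain node X5 ∈ conditioning set.
  P5: blocked at fork node X5 ∈ conditioning set.
{X5} contains no descendant of X1 and blocks every backdoor path.
No other singleton works — e.g. {X10} leaves P5 open — so {X5} is the unique smallest valid adjustment set.

{X5}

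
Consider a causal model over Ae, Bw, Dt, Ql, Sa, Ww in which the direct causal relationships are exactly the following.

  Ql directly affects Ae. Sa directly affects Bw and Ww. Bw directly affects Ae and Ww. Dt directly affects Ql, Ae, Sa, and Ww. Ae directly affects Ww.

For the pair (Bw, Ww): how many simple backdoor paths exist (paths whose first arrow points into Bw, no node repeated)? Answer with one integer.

A backdoor path from Bw to Ww is any simple undirected path whose first edge points into Bw (i.e. leaves Bw via a parent).
Parents of Bw: {Sa}.
Enumerating:
  P1: Bw <- Sa <- Dt -> Ql -> Ae -> Ww
  P2: Bw <- Sa <- Dt -> Ae -> Ww
  P3: Bw <- Sa <- Dt -> Ww
  P4: Bw <- Sa -> Ww
That exhausts the simple backdoor paths. Count: 4.

4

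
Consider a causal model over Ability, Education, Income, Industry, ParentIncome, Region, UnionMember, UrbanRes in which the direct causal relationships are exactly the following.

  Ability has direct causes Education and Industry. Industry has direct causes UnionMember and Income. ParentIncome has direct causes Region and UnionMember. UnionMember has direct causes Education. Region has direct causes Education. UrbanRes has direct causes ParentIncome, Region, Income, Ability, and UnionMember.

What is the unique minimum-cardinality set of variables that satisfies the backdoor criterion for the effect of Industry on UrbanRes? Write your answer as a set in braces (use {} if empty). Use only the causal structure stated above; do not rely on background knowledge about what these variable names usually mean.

{Income, UnionMember}

Variables eligible for adjustment (non-descendants of Industry, excluding Industry and UrbanRes): {Education, Income, ParentIncome, Region, UnionMember}.
Backdoor paths from Industry to UrbanRes:
  P1: Industry <- Income -> UrbanRes
  P2: Industry <- UnionMember <- Education -> Region -> ParentIncome -> UrbanRes
  P3: Industry <- UnionMember <- Education -> Region -> UrbanRes
  P4: Industry <- UnionMember <- Education -> Ability -> UrbanRes
  P5: Industry <- UnionMember -> ParentIncome <- Region <- Education -> Ability -> UrbanRes
  P6: Industry <- UnionMember -> ParentIncome <- Region -> UrbanRes
  P7: Industry <- UnionMember -> ParentIncome -> UrbanRes
  P8: Industry <- UnionMember -> UrbanRes
The empty set is not sufficient: P1 (Industry <- Income -> UrbanRes) has no collider blocking it and no conditioned non-collider, so it is open.
Try {Income, UnionMember}:
  P1: blocked at fork node Income ∈ conditioning set.
  P2: blocked at chain node UnionMember ∈ conditioning set.
  P3: blocked at chain node UnionMember ∈ conditioning set.
  P4: blocked at chain node UnionMember ∈ conditioning set.
  P5: blocked at fork node UnionMember ∈ conditioning set.
  P6: blocked at fork node UnionMember ∈ conditioning set.
  P7: blocked at fork node UnionMember ∈ conditioning set.
  P8: blocked at fork node UnionMember ∈ conditioning set.
{Income, UnionMember} contains no descendant of Industry and blocks every backdoor path.
Every element of {Income, UnionMember} is needed (dropping Income leaves P1 open; dropping UnionMember leaves P2 open), so no proper subset is valid.
Among all size-2 subsets of the eligible variables, only {Income, UnionMember} blocks every backdoor path, so it is the unique smallest valid adjustment set.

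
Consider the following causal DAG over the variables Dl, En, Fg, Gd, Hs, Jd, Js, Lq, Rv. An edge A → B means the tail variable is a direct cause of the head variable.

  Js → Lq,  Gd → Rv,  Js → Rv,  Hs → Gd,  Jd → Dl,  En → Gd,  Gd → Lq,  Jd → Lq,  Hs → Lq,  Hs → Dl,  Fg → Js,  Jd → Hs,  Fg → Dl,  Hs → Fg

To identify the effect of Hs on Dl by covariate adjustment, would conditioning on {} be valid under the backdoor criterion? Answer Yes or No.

Backdoor paths from Hs to Dl (paths whose first edge points into Hs):
  P1: Hs <- Jd -> Dl
  P2: Hs <- Jd -> Lq <- Gd -> Rv <- Js <- Fg -> Dl
  P3: Hs <- Jd -> Lq <- Js <- Fg -> Dl
Condition 1 (no descendant of Hs in the set): holds — descendants of Hs are {Dl, Fg, Gd, Js, Lq, Rv}; none are in {}.
Condition 2 (every backdoor path blocked by {}):
  P1: open — no interior node is in the conditioning set.
  P2: blocked at collider Lq (neither it nor any descendant is in the conditioning set).
  P3: blocked at collider Lq (neither it nor any descendant is in the conditioning set).
{} does not satisfy the backdoor criterion.

No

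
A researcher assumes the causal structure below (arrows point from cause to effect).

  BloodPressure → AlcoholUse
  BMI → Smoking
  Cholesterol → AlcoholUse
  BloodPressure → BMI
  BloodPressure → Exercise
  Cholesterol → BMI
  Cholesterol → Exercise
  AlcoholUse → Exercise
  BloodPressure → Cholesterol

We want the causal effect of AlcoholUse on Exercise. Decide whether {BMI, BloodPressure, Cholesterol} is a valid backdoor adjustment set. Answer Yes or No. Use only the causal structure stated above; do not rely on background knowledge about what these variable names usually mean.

Yes

Backdoor paths from AlcoholUse to Exercise (paths whose first edge points into AlcoholUse):
  P1: AlcoholUse <- BloodPressure -> Cholesterol -> Exercise
  P2: AlcoholUse <- BloodPressure -> BMI <- Cholesterol -> Exercise
  P3: AlcoholUse <- BloodPressure -> Exercise
  P4: AlcoholUse <- Cholesterol <- BloodPressure -> Exercise
  P5: AlcoholUse <- Cholesterol -> BMI <- BloodPressure -> Exercise
  P6: AlcoholUse <- Cholesterol -> Exercise
Condition 1 (no descendant of AlcoholUse in the set): holds — descendants of AlcoholUse are {Exercise}; none are in {BMI, BloodPressure, Cholesterol}.
Condition 2 (every backdoor path blocked by {BMI, BloodPressure, Cholesterol}):
  P1: blocked at fork node BloodPressure ∈ conditioning set.
  P2: blocked at fork node BloodPressure ∈ conditioning set.
  P3: blocked at fork node BloodPressure ∈ conditioning set.
  P4: blocked at chain node Cholesterol ∈ conditioning set.
  P5: blocked at fork node Cholesterol ∈ conditioning set.
  P6: blocked at fork node Cholesterol ∈ conditioning set.
{BMI, BloodPressure, Cholesterol} satisfies the backdoor criterion.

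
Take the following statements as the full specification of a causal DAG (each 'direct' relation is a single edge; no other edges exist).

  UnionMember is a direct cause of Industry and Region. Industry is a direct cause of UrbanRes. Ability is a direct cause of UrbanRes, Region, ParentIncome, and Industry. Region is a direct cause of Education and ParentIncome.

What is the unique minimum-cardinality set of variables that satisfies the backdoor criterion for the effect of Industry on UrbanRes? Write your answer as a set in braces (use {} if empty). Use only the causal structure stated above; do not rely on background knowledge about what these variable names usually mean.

Variables eligible for adjustment (non-descendants of Industry, excluding Industry and UrbanRes): {Ability, Education, ParentIncome, Region, UnionMember}.
Backdoor paths from Industry to UrbanRes:
  P1: Industry <- Ability -> UrbanRes
  P2: Industry <- UnionMember -> Region <- Ability -> UrbanRes
  P3: Industry <- UnionMember -> Region -> ParentIncome <- Ability -> UrbanRes
The empty set is not sufficient: P1 (Industry <- Ability -> UrbanRes) has no collider blocking it and no conditioned non-collider, so it is open.
Try {Ability}:
  P1: blocked at fork node Ability ∈ conditioning set.
  P2: blocked at collider Region (neither it nor any descendant is in the conditioning set).
  P3: blocked at collider ParentIncome (neither it nor any descendant is in the conditioning set).
{Ability} contains no descendant of Industry and blocks every backdoor path.
No other singleton works — e.g. {UnionMember} leaves P1 open — so {Ability} is the unique smallest valid adjustment set.

{Ability}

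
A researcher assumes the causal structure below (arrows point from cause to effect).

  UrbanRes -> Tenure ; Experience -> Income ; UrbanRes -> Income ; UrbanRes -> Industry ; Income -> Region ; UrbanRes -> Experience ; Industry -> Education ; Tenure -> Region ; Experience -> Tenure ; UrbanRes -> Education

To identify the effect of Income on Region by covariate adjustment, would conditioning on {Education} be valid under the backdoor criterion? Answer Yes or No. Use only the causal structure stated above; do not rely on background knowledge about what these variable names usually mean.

No

Backdoor paths from Income to Region (paths whose first edge points into Income):
  P1: Income <- UrbanRes -> Experience -> Tenure -> Region
  P2: Income <- UrbanRes -> Tenure -> Region
  P3: Income <- Experience <- UrbanRes -> Tenure -> Region
  P4: Income <- Experience -> Tenure -> Region
Condition 1 (no descendant of Income in the set): holds — descendants of Income are {Region}; none are in {Education}.
Condition 2 (every backdoor path blocked by {Education}):
  P1: open — no interior node is in the conditioning set.
  P2: open — no interior node is in the conditioning set.
  P3: open — no interior node is in the conditioning set.
  P4: open — no interior node is in the conditioning set.
{Education} does not satisfy the backdoor criterion.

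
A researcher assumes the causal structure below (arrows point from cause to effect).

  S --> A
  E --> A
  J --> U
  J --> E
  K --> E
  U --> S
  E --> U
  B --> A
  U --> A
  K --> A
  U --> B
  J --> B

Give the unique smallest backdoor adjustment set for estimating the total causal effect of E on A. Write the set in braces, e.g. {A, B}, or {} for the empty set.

{J, K}

Variables eligible for adjustment (non-descendants of E, excluding E and A): {J, K}.
Backdoor paths from E to A:
  P1: E <- J -> U -> S -> A
  P2: E <- J -> U -> B -> A
  P3: E <- J -> U -> A
  P4: E <- J -> B <- U -> S -> A
  P5: E <- J -> B <- U -> A
  P6: E <- J -> B -> A
  P7: E <- K -> A
The empty set is not sufficient: P1 (E <- J -> U -> S -> A) has no collider blocking it and no conditioned non-collider, so it is open.
Try {J, K}:
  P1: blocked at fork node J ∈ conditioning set.
  P2: blocked at fork node J ∈ conditioning set.
  P3: blocked at fork node J ∈ conditioning set.
  P4: blocked at fork node J ∈ conditioning set.
  P5: blocked at fork node J ∈ conditioning set.
  P6: blocked at fork node J ∈ conditioning set.
  P7: blocked at fork node K ∈ conditioning set.
{J, K} contains no descendant of E and blocks every backdoor path.
Every element of {J, K} is needed (dropping J leaves P1 open; dropping K leaves P7 open), so no proper subset is valid.
Among all size-2 subsets of the eligible variables, only {J, K} blocks every backdoor path, so it is the unique smallest valid adjustment set.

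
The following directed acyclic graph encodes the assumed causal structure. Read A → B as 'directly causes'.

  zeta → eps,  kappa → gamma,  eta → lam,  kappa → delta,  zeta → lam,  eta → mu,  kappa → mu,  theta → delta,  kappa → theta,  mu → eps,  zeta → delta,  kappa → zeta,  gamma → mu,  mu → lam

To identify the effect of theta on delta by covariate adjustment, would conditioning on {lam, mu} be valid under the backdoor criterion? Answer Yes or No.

Backdoor paths from theta to delta (paths whose first edge points into theta):
  P1: theta <- kappa -> gamma -> mu <- eta -> lam <- zeta -> delta
  P2: theta <- kappa -> gamma -> mu -> lam <- zeta -> delta
  P3: theta <- kappa -> gamma -> mu -> eps <- zeta -> delta
  P4: theta <- kappa -> zeta -> delta
  P5: theta <- kappa -> mu <- eta -> lam <- zeta -> delta
  P6: theta <- kappa -> mu -> lam <- zeta -> delta
  P7: theta <- kappa -> mu -> eps <- zeta -> delta
  P8: theta <- kappa -> delta
Condition 1 (no descendant of theta in the set): holds — descendants of theta are {delta}; none are in {lam, mu}.
Condition 2 (every backdoor path blocked by {lam, mu}):
  P1: open — collider(s) mu, lam are conditioned on (or have a conditioned descendant) and no non-collider on the path is in the set.
  P2: blocked at chain node mu ∈ conditioning set.
  P3: blocked at chain node mu ∈ conditioning set.
  P4: open — no interior node is in the conditioning set.
  P5: open — collider(s) mu, lam are conditioned on (or have a conditioned descendant) and no non-collider on the path is in the set.
  P6: blocked at chain node mu ∈ conditioning set.
  P7: blocked at chain node mu ∈ conditioning set.
  P8: open — no interior node is in the conditioning set.
{lam, mu} does not satisfy the backdoor criterion.

No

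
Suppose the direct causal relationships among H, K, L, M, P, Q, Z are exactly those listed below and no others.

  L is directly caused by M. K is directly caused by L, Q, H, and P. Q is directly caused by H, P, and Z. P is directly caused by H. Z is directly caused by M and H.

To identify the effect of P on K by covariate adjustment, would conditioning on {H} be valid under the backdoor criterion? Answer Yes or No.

Yes

Backdoor paths from P to K (paths whose first edge points into P):
  P1: P <- H -> Z <- M -> L -> K
  P2: P <- H -> Z -> Q -> K
  P3: P <- H -> Q <- Z <- M -> L -> K
  P4: P <- H -> Q -> K
  P5: P <- H -> K
Condition 1 (no descendant of P in the set): holds — descendants of P are {K, Q}; none are in {H}.
Condition 2 (every backdoor path blocked by {H}):
  P1: blocked at fork node H ∈ conditioning set.
  P2: blocked at fork node H ∈ conditioning set.
  P3: blocked at fork node H ∈ conditioning set.
  P4: blocked at fork node H ∈ conditioning set.
  P5: blocked at fork node H ∈ conditioning set.
{H} satisfies the backdoor criterion.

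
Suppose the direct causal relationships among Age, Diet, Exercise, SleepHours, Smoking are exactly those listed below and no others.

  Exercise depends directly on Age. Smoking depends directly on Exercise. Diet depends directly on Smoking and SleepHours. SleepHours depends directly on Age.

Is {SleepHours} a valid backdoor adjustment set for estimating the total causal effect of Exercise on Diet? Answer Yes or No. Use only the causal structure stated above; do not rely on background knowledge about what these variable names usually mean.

Yes

Backdoor paths from Exercise to Diet (paths whose first edge points into Exercise):
  P1: Exercise <- Age -> SleepHours -> Diet
Condition 1 (no descendant of Exercise in the set): holds — descendants of Exercise are {Diet, Smoking}; none are in {SleepHours}.
Condition 2 (every backdoor path blocked by {SleepHours}):
  P1: blocked at chain node SleepHours ∈ conditioning set.
{SleepHours} satisfies the backdoor criterion.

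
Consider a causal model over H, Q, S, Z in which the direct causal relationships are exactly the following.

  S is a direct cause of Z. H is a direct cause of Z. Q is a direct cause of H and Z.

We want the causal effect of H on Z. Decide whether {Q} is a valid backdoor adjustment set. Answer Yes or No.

Yes

Backdoor paths from H to Z (paths whose first edge points into H):
  P1: H <- Q -> Z
Condition 1 (no descendant of H in the set): holds — descendants of H are {Z}; none are in {Q}.
Condition 2 (every backdoor path blocked by {Q}):
  P1: blocked at fork node Q ∈ conditioning set.
{Q} satisfies the backdoor criterion.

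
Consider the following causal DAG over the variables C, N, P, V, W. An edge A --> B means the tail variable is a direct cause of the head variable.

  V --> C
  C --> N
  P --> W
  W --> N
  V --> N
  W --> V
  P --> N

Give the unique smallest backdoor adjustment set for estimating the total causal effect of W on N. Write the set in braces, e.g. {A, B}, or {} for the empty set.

Variables eligible for adjustment (non-descendants of W, excluding W and N): {P}.
Backdoor paths from W to N:
  P1: W <- P -> N
The empty set is not sufficient: P1 (W <- P -> N) has no collider blocking it and no conditioned non-collider, so it is open.
Try {P}:
  P1: blocked at fork node P ∈ conditioning set.
{P} contains no descendant of W and blocks every backdoor path.
{P} is the unique smallest valid adjustment set.

{P}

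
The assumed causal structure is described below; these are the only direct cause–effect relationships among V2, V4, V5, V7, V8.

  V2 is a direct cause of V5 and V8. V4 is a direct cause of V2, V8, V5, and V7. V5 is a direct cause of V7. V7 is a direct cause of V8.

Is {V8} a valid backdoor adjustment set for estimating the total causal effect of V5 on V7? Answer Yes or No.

Backdoor paths from V5 to V7 (paths whose first edge points into V5):
  P1: V5 <- V4 -> V2 -> V8 <- V7
  P2: V5 <- V4 -> V7
  P3: V5 <- V4 -> V8 <- V7
  P4: V5 <- V2 <- V4 -> V7
  P5: V5 <- V2 <- V4 -> V8 <- V7
  P6: V5 <- V2 -> V8 <- V4 -> V7
  P7: V5 <- V2 -> V8 <- V7
Condition 1 (no descendant of V5 in the set): FAILS — V8 is a descendant of V5.
Condition 2 (every backdoor path blocked by {V8}):
  P1: open — collider(s) V8 are conditioned on (or have a conditioned descendant) and no non-collider on the path is in the set.
  P2: open — no interior node is in the conditioning set.
  P3: open — collider(s) V8 are conditioned on (or have a conditioned descendant) and no non-collider on the path is in the set.
  P4: open — no interior node is in the conditioning set.
  P5: open — collider(s) V8 are conditioned on (or have a conditioned descendant) and no non-collider on the path is in the set.
  P6: open — collider(s) V8 are conditioned on (or have a conditioned descendant) and no non-collider on the path is in the set.
  P7: open — collider(s) V8 are conditioned on (or have a conditioned descendant) and no non-collider on the path is in the set.
{V8} does not satisfy the backdoor criterion.

No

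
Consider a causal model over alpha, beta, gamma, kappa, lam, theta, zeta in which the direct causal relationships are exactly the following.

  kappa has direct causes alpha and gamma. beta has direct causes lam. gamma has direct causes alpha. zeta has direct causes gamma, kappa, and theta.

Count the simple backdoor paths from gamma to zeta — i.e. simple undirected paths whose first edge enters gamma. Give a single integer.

A backdoor path from gamma to zeta is any simple undirected path whose first edge points into gamma (i.e. leaves gamma via a parent).
Parents of gamma: {alpha}.
Enumerating:
  P1: gamma <- alpha -> kappa -> zeta
That exhausts the simple backdoor paths. Count: 1.

1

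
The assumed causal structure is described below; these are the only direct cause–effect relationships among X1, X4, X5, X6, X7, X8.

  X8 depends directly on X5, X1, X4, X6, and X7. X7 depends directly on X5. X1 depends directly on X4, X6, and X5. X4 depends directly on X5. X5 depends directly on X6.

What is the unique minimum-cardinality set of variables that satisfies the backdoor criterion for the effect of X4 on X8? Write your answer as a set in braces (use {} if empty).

Variables eligible for adjustment (non-descendants of X4, excluding X4 and X8): {X5, X6, X7}.
Backdoor paths from X4 to X8:
  P1: X4 <- X5 <- X6 -> X1 -> X8
  P2: X4 <- X5 <- X6 -> X8
  P3: X4 <- X5 -> X1 <- X6 -> X8
  P4: X4 <- X5 -> X1 -> X8
  P5: X4 <- X5 -> X7 -> X8
  P6: X4 <- X5 -> X8
The empty set is not sufficient: P1 (X4 <- X5 <- X6 -> X1 -> X8) has no collider blocking it and no conditioned non-collider, so it is open.
Try {X5}:
  P1: blocked at chain node X5 ∈ conditioning set.
  P2: blocked at chain node X5 ∈ conditioning set.
  P3: blocked at fork node X5 ∈ conditioning set.
  P4: blocked at fork node X5 ∈ conditioning set.
  P5: blocked at fork node X5 ∈ conditioning set.
  P6: blocked at fork node X5 ∈ conditioning set.
{X5} contains no descendant of X4 and blocks every backdoor path.
No other singleton works — e.g. {X6} leaves P4 open — so {X5} is the unique smallest valid adjustment set.

{X5}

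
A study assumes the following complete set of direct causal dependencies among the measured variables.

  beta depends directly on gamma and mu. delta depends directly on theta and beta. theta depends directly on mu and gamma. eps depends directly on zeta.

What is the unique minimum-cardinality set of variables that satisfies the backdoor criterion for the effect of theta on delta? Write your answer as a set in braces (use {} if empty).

Variables eligible for adjustment (non-descendants of theta, excluding theta and delta): {beta, eps, gamma, mu, zeta}.
Backdoor paths from theta to delta:
  P1: theta <- mu -> beta -> delta
  P2: theta <- gamma -> beta -> delta
The empty set is not sufficient: P1 (theta <- mu -> beta -> delta) has no collider blocking it and no conditioned non-collider, so it is open.
Try {beta}:
  P1: blocked at chain node beta ∈ conditioning set.
  P2: blocked at chain node beta ∈ conditioning set.
{beta} contains no descendant of theta and blocks every backdoor path.
No other singleton works — e.g. {mu} leaves P2 open — so {beta} is the unique smallest valid adjustment set.

{beta}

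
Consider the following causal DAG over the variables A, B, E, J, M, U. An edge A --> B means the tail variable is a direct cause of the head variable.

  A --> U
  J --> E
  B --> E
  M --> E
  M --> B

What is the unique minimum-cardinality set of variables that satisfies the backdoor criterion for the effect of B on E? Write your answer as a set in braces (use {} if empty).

Variables eligible for adjustment (non-descendants of B, excluding B and E): {A, J, M, U}.
Backdoor paths from B to E:
  P1: B <- M -> E
The empty set is not sufficient: P1 (B <- M -> E) has no collider blocking it and no conditioned non-collider, so it is open.
Try {M}:
  P1: blocked at fork node M ∈ conditioning set.
{M} contains no descendant of B and blocks every backdoor path.
No other singleton works — e.g. {J} leaves P1 open — so {M} is the unique smallest valid adjustment set.

{M}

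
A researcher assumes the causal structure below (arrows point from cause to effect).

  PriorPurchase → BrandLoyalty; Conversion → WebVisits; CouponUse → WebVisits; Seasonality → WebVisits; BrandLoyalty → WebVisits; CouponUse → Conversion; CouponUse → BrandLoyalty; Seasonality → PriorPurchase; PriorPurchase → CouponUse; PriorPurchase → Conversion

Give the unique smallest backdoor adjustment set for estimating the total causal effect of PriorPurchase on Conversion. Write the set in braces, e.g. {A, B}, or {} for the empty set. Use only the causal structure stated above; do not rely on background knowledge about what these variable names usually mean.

Variables eligible for adjustment (non-descendants of PriorPurchase, excluding PriorPurchase and Conversion): {Seasonality}.
Backdoor paths from PriorPurchase to Conversion:
  P1: PriorPurchase <- Seasonality -> WebVisits <- CouponUse -> Conversion
  P2: PriorPurchase <- Seasonality -> WebVisits <- Conversion
  P3: PriorPurchase <- Seasonality -> WebVisits <- BrandLoyalty <- CouponUse -> Conversion
Each backdoor path contains an unconditioned collider, so every path is already blocked with the empty conditioning set:
  P1: blocked at collider WebVisits (neither it nor any descendant is in the conditioning set).
  P2: blocked at collider WebVisits (neither it nor any descendant is in the conditioning set).
  P3: blocked at collider WebVisits (neither it nor any descendant is in the conditioning set).
The empty set is therefore the unique smallest valid set.

{}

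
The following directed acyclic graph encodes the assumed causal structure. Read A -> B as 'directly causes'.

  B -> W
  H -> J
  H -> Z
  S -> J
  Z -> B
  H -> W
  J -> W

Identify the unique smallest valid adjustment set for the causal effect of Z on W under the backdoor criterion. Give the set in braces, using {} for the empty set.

Variables eligible for adjustment (non-descendants of Z, excluding Z and W): {H, J, S}.
Backdoor paths from Z to W:
  P1: Z <- H -> J -> W
  P2: Z <- H -> W
The empty set is not sufficient: P1 (Z <- H -> J -> W) has no collider blocking it and no conditioned non-collider, so it is open.
Try {H}:
  P1: blocked at fork node H ∈ conditioning set.
  P2: blocked at fork node H ∈ conditioning set.
{H} contains no descendant of Z and blocks every backdoor path.
No other singleton works — e.g. {S} leaves P1 open — so {H} is the unique smallest valid adjustment set.

{H}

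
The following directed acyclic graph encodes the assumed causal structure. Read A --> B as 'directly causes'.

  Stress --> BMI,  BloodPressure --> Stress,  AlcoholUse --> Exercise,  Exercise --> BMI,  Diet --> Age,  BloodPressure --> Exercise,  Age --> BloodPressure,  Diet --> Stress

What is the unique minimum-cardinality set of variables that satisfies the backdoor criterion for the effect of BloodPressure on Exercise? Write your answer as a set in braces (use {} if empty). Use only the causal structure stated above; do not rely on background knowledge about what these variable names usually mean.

Variables eligible for adjustment (non-descendants of BloodPressure, excluding BloodPressure and Exercise): {Age, AlcoholUse, Diet}.
Backdoor paths from BloodPressure to Exercise:
  P1: BloodPressure <- Age <- Diet -> Stress -> BMI <- Exercise
Each backdoor path contains an unconditioned collider, so every path is already blocked with the empty conditioning set:
  P1: blocked at collider BMI (neither it nor any descendant is in the conditioning set).
The empty set is therefore the unique smallest valid set.

{}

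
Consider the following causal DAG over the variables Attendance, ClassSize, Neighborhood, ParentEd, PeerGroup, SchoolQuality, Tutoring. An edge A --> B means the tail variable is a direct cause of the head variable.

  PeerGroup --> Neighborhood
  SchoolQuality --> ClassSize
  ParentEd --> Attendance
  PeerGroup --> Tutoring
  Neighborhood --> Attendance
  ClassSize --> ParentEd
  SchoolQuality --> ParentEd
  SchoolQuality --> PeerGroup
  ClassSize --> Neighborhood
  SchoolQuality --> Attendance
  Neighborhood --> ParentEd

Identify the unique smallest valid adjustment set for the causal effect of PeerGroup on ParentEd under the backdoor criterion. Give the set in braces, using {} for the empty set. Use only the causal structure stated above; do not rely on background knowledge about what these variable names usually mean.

Variables eligible for adjustment (non-descendants of PeerGroup, excluding PeerGroup and ParentEd): {ClassSize, SchoolQuality}.
Backdoor paths from PeerGroup to ParentEd:
  P1: PeerGroup <- SchoolQuality -> ClassSize -> Neighborhood -> ParentEd
  P2: PeerGroup <- SchoolQuality -> ClassSize -> Neighborhood -> Attendance <- ParentEd
  P3: PeerGroup <- SchoolQuality -> ClassSize -> ParentEd
  P4: PeerGroup <- SchoolQuality -> ParentEd
  P5: PeerGroup <- SchoolQuality -> Attendance <- Neighborhood <- ClassSize -> ParentEd
  P6: PeerGroup <- SchoolQuality -> Attendance <- Neighborhood -> ParentEd
  P7: PeerGroup <- SchoolQuality -> Attendance <- ParentEd
The empty set is not sufficient: P1 (PeerGroup <- SchoolQuality -> ClassSize -> Neighborhood -> ParentEd) has no collider blocking it and no conditioned non-collider, so it is open.
Try {SchoolQuality}:
  P1: blocked at fork node SchoolQuality ∈ conditioning set.
  P2: blocked at fork node SchoolQuality ∈ conditioning set.
  P3: blocked at fork node SchoolQuality ∈ conditioning set.
  P4: blocked at fork node SchoolQuality ∈ conditioning set.
  P5: blocked at fork node SchoolQuality ∈ conditioning set.
  P6: blocked at fork node SchoolQuality ∈ conditioning set.
  P7: blocked at fork node SchoolQuality ∈ conditioning set.
{SchoolQuality} contains no descendant of PeerGroup and blocks every backdoor path.
No other singleton works — e.g. {ClassSize} leaves P4 open — so {SchoolQuality} is the unique smallest valid adjustment set.

{SchoolQuality}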